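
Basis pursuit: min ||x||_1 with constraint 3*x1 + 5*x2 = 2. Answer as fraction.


Axis intercepts:
  x1 = 2/3, x2 = 0: L1 = 2/3
  x1 = 0, x2 = 2/5: L1 = 2/5
x* = (0, 2/5)
||x*||_1 = 2/5.

2/5


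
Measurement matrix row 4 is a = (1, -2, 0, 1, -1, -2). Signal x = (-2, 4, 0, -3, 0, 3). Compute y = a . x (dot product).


Non-zero terms: ['1*-2', '-2*4', '1*-3', '-2*3']
Products: [-2, -8, -3, -6]
y = sum = -19.

-19


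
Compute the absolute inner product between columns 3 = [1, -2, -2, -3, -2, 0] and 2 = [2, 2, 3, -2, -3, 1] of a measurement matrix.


Inner product: 1*2 + -2*2 + -2*3 + -3*-2 + -2*-3 + 0*1
Products: [2, -4, -6, 6, 6, 0]
Sum = 4.
|dot| = 4.

4


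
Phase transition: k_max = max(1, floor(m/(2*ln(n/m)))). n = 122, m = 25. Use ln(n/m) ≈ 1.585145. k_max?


n/m = 122/25.
ln(n/m) ≈ 1.585145.
2*ln(n/m) ≈ 3.17029.
m/(2*ln(n/m)) ≈ 25/3.17029 ≈ 7.8857.
floor = 7.
k_max = max(1, 7) = 7.

7


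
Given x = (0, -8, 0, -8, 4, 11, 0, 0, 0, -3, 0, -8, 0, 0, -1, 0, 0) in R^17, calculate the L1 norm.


Non-zero entries: [(1, -8), (3, -8), (4, 4), (5, 11), (9, -3), (11, -8), (14, -1)]
Absolute values: [8, 8, 4, 11, 3, 8, 1]
||x||_1 = sum = 43.

43


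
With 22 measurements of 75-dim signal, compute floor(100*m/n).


100*m/n = 100*22/75 ≈ 29.3333.
floor = 29.

29


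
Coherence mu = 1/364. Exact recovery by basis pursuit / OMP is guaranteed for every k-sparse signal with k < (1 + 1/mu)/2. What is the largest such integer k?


1/mu = 364.
1 + 1/mu = 365.
(1 + 1/mu)/2 = 182.5 is not an integer, so k_max = floor(182.5) = 182.

182


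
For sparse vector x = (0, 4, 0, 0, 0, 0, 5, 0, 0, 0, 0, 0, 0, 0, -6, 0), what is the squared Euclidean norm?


Non-zero entries: [(1, 4), (6, 5), (14, -6)]
Squares: [16, 25, 36]
||x||_2^2 = sum = 77.

77


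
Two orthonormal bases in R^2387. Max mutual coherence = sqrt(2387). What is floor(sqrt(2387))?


48^2 = 2304 <= 2387 < 2401 = 49^2, so 48 <= sqrt(2387) < 49.
floor(sqrt(2387)) = 48.

48


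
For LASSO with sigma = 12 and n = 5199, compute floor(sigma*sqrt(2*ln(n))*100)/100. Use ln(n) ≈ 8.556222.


ln(5199) ≈ 8.556222.
2*ln(n) ≈ 17.112444.
sqrt(2*ln(n)) ≈ sqrt(17.112444) ≈ 4.136719.
lambda ≈ 12*4.136719 = 49.640628.
floor(lambda*100)/100 = 49.64.

49.64


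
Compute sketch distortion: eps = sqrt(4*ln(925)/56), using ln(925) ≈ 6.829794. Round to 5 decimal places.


ln(925) ≈ 6.829794.
4*ln(N)/m ≈ 4*6.829794/56 ≈ 0.48784243.
eps = sqrt(0.48784243) ≈ 0.6984572 ≈ 0.69846.

0.69846


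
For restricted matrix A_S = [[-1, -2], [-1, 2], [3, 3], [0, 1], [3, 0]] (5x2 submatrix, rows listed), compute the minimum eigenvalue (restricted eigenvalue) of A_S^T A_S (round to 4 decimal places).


A_S^T A_S = [[20, 9], [9, 18]].
trace = 38.
det = 279.
disc = trace^2 - 4*det = 1444 - 4*279 = 328.
sqrt(328) ≈ 18.110770.
lam_min = (38 - sqrt(328))/2 ≈ (38 - 18.110770)/2 = 9.944615 ≈ 9.9446.

9.9446


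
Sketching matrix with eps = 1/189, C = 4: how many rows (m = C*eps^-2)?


1/eps = 189.
(1/eps)^2 = 35721.
m = 4*35721 = 142884.

142884


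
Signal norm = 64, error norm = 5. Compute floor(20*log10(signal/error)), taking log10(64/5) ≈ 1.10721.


||x||/||e|| = 64/5.
log10(64/5) ≈ 1.10721.
20*log10(||x||/||e||) ≈ 20*1.10721 = 22.1442.
floor(22.1442) = 22.

22


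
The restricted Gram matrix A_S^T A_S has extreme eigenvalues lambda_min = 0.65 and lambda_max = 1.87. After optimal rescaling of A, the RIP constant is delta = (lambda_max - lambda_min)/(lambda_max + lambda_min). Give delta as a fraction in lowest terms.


lambda_max - lambda_min = 1.87 - 0.65 = 1.22.
lambda_max + lambda_min = 1.87 + 0.65 = 2.52.
delta = 1.22/2.52 = 122/252 = 61/126.

61/126


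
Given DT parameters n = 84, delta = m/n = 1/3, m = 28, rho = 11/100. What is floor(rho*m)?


m = 1/3*84 = 28.
rho = 11/100.
rho*m = 11/100*28 = 3.08.
k = floor(3.08) = 3.

3


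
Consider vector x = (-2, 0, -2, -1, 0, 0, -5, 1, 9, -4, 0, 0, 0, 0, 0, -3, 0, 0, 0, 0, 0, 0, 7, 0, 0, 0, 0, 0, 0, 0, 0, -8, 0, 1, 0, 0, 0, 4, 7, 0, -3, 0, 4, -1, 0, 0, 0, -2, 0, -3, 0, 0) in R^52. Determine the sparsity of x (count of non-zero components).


Non-zero positions: [0, 2, 3, 6, 7, 8, 9, 15, 22, 31, 33, 37, 38, 40, 42, 43, 47, 49].
Sparsity = 18.

18


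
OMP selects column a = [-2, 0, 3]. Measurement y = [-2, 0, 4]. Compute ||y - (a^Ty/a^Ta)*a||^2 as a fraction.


a^T a = 13.
a^T y = 16.
coeff = 16/13 = 16/13.
||r||^2 = 4/13.

4/13


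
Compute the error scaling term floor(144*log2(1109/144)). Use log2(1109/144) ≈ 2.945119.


log2(n/k) = log2(1109/144) ≈ 2.945119.
k*log2(n/k) ≈ 144*2.945119 = 424.097136.
floor(424.097136) = 424.

424


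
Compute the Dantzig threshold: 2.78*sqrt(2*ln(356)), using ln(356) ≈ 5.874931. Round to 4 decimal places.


ln(356) ≈ 5.874931.
2*ln(n) ≈ 11.749862.
sqrt(2*ln(n)) ≈ sqrt(11.749862) ≈ 3.427807.
threshold ≈ 2.78*3.427807 = 9.52930346 ≈ 9.5293.

9.5293


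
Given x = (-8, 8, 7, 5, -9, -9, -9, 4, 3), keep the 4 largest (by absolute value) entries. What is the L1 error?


Sorted |x_i| descending: [9, 9, 9, 8, 8, 7, 5, 4, 3]
Keep top 4: [9, 9, 9, 8]
Tail entries: [8, 7, 5, 4, 3]
L1 error = sum of tail = 27.

27


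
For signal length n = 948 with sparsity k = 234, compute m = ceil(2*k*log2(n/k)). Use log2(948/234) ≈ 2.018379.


log2(n/k) = log2(948/234) ≈ 2.018379.
2*k*log2(n/k) ≈ 2*234*2.018379 = 944.601372.
m = ceil(944.601372) = 945.

945


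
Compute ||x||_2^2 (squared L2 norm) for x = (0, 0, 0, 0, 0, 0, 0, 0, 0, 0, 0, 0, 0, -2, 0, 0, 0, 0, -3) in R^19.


Non-zero entries: [(13, -2), (18, -3)]
Squares: [4, 9]
||x||_2^2 = sum = 13.

13


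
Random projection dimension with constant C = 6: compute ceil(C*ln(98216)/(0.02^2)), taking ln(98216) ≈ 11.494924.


ln(98216) ≈ 11.494924.
eps^2 = 0.02^2 = 0.0004.
C*ln(N)/eps^2 ≈ 6*11.494924/0.0004 ≈ 172423.86.
m = ceil(172423.86) = 172424.

172424


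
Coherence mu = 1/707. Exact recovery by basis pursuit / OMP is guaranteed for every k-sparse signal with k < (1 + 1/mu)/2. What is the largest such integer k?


1/mu = 707.
1 + 1/mu = 708.
(1 + 1/mu)/2 = 354 is an integer and the inequality is strict, so k_max = 354 - 1 = 353.

353


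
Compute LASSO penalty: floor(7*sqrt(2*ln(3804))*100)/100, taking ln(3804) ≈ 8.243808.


ln(3804) ≈ 8.243808.
2*ln(n) ≈ 16.487616.
sqrt(2*ln(n)) ≈ sqrt(16.487616) ≈ 4.060495.
lambda ≈ 7*4.060495 = 28.423465.
floor(lambda*100)/100 = 28.42.

28.42


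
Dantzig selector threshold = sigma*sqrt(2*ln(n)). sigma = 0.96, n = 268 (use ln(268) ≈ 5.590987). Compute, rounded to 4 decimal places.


ln(268) ≈ 5.590987.
2*ln(n) ≈ 11.181974.
sqrt(2*ln(n)) ≈ sqrt(11.181974) ≈ 3.343946.
threshold ≈ 0.96*3.343946 = 3.21018816 ≈ 3.2102.

3.2102


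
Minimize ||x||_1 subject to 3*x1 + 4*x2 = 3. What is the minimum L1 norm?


Axis intercepts:
  x1 = 1, x2 = 0: L1 = 1
  x1 = 0, x2 = 3/4: L1 = 3/4
x* = (0, 3/4)
||x*||_1 = 3/4.

3/4


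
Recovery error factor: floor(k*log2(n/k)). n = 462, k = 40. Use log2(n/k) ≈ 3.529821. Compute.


log2(n/k) = log2(462/40) ≈ 3.529821.
k*log2(n/k) ≈ 40*3.529821 = 141.19284.
floor(141.19284) = 141.

141


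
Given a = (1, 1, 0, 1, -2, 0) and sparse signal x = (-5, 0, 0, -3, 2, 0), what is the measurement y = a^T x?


Non-zero terms: ['1*-5', '1*-3', '-2*2']
Products: [-5, -3, -4]
y = sum = -12.

-12


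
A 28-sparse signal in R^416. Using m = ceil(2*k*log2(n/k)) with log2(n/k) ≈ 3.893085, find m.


log2(n/k) = log2(416/28) ≈ 3.893085.
2*k*log2(n/k) ≈ 2*28*3.893085 = 218.01276.
m = ceil(218.01276) = 219.

219


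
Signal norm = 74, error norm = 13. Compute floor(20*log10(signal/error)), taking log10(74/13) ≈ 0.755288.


||x||/||e|| = 74/13.
log10(74/13) ≈ 0.755288.
20*log10(||x||/||e||) ≈ 20*0.755288 = 15.10576.
floor(15.10576) = 15.

15


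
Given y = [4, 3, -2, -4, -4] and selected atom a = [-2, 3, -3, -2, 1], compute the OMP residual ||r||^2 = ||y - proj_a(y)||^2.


a^T a = 27.
a^T y = 11.
coeff = 11/27 = 11/27.
||r||^2 = 1526/27.

1526/27


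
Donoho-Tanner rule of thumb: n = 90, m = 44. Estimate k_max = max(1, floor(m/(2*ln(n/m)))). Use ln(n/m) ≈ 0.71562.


n/m = 90/44 = 45/22.
ln(n/m) ≈ 0.71562.
2*ln(n/m) ≈ 1.43124.
m/(2*ln(n/m)) ≈ 44/1.43124 ≈ 30.7426.
floor = 30.
k_max = max(1, 30) = 30.

30


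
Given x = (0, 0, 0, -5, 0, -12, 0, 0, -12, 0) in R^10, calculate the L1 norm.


Non-zero entries: [(3, -5), (5, -12), (8, -12)]
Absolute values: [5, 12, 12]
||x||_1 = sum = 29.

29


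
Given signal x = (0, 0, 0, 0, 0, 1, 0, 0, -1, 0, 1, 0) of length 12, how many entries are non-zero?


Non-zero positions: [5, 8, 10].
Sparsity = 3.

3


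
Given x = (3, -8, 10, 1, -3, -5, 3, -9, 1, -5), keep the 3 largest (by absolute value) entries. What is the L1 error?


Sorted |x_i| descending: [10, 9, 8, 5, 5, 3, 3, 3, 1, 1]
Keep top 3: [10, 9, 8]
Tail entries: [5, 5, 3, 3, 3, 1, 1]
L1 error = sum of tail = 21.

21


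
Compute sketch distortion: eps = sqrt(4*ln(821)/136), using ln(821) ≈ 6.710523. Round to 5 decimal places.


ln(821) ≈ 6.710523.
4*ln(N)/m ≈ 4*6.710523/136 ≈ 0.19736832.
eps = sqrt(0.19736832) ≈ 0.4442615 ≈ 0.44426.

0.44426


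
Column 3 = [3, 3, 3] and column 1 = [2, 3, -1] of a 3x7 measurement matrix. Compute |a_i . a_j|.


Inner product: 3*2 + 3*3 + 3*-1
Products: [6, 9, -3]
Sum = 12.
|dot| = 12.

12


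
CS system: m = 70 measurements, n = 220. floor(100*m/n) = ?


100*m/n = 100*70/220 ≈ 31.8182.
floor = 31.

31


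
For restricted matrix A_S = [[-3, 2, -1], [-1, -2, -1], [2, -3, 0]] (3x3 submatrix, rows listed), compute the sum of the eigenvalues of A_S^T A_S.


Sum of eigenvalues of A_S^T A_S = trace(A_S^T A_S) = sum of squared column norms of A_S.
A_S^T A_S diagonal: [14, 17, 2].
trace = 14 + 17 + 2 = 33.

33


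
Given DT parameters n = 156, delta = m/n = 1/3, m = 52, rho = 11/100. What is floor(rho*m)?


m = 1/3*156 = 52.
rho = 11/100.
rho*m = 11/100*52 = 5.72.
k = floor(5.72) = 5.

5


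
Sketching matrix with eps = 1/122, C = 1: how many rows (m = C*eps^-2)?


1/eps = 122.
(1/eps)^2 = 14884.
m = 1*14884 = 14884.

14884


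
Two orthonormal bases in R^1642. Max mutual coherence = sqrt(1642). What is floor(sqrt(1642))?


40^2 = 1600 <= 1642 < 1681 = 41^2, so 40 <= sqrt(1642) < 41.
floor(sqrt(1642)) = 40.

40


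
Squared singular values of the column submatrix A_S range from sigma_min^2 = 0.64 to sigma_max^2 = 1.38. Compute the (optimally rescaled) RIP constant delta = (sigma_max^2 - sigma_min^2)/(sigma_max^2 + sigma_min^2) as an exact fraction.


lambda_max - lambda_min = 1.38 - 0.64 = 0.74.
lambda_max + lambda_min = 1.38 + 0.64 = 2.02.
delta = 0.74/2.02 = 74/202 = 37/101.

37/101


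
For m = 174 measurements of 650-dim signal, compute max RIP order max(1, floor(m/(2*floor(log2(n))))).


floor(log2(650)) = 9.
2*9 = 18.
m/(2*floor(log2(n))) = 174/18 ≈ 9.6667.
floor = 9.
k = max(1, 9) = 9.

9


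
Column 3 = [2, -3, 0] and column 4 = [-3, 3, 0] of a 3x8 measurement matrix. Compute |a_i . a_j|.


Inner product: 2*-3 + -3*3 + 0*0
Products: [-6, -9, 0]
Sum = -15.
|dot| = 15.

15


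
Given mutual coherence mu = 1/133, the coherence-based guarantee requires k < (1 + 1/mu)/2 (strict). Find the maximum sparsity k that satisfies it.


1/mu = 133.
1 + 1/mu = 134.
(1 + 1/mu)/2 = 67 is an integer and the inequality is strict, so k_max = 67 - 1 = 66.

66


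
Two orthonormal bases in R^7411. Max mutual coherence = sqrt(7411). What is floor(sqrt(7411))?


86^2 = 7396 <= 7411 < 7569 = 87^2, so 86 <= sqrt(7411) < 87.
floor(sqrt(7411)) = 86.

86


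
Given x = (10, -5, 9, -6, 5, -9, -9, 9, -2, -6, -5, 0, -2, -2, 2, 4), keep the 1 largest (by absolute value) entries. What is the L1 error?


Sorted |x_i| descending: [10, 9, 9, 9, 9, 6, 6, 5, 5, 5, 4, 2, 2, 2, 2, 0]
Keep top 1: [10]
Tail entries: [9, 9, 9, 9, 6, 6, 5, 5, 5, 4, 2, 2, 2, 2, 0]
L1 error = sum of tail = 75.

75


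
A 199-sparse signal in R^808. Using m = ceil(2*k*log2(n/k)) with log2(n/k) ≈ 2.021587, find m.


log2(n/k) = log2(808/199) ≈ 2.021587.
2*k*log2(n/k) ≈ 2*199*2.021587 = 804.591626.
m = ceil(804.591626) = 805.

805


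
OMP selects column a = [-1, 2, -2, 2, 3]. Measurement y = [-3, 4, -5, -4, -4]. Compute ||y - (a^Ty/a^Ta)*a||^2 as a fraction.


a^T a = 22.
a^T y = 1.
coeff = 1/22 = 1/22.
||r||^2 = 1803/22.

1803/22


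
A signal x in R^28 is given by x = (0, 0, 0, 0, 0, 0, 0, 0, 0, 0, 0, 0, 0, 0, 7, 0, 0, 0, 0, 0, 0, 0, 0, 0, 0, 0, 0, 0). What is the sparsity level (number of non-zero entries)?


Non-zero positions: [14].
Sparsity = 1.

1


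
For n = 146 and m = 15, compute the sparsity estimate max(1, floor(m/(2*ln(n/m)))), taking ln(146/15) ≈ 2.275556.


n/m = 146/15.
ln(n/m) ≈ 2.275556.
2*ln(n/m) ≈ 4.551112.
m/(2*ln(n/m)) ≈ 15/4.551112 ≈ 3.2959.
floor = 3.
k_max = max(1, 3) = 3.

3


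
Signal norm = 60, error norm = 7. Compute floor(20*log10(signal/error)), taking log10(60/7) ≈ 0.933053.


||x||/||e|| = 60/7.
log10(60/7) ≈ 0.933053.
20*log10(||x||/||e||) ≈ 20*0.933053 = 18.66106.
floor(18.66106) = 18.

18


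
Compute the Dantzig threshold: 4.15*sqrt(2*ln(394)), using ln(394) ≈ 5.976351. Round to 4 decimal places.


ln(394) ≈ 5.976351.
2*ln(n) ≈ 11.952702.
sqrt(2*ln(n)) ≈ sqrt(11.952702) ≈ 3.457268.
threshold ≈ 4.15*3.457268 = 14.3476622 ≈ 14.3477.

14.3477


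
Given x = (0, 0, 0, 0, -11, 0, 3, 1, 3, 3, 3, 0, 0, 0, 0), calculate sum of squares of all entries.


Non-zero entries: [(4, -11), (6, 3), (7, 1), (8, 3), (9, 3), (10, 3)]
Squares: [121, 9, 1, 9, 9, 9]
||x||_2^2 = sum = 158.

158


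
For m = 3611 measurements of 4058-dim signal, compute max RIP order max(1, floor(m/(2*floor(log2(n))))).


floor(log2(4058)) = 11.
2*11 = 22.
m/(2*floor(log2(n))) = 3611/22 ≈ 164.1364.
floor = 164.
k = max(1, 164) = 164.

164


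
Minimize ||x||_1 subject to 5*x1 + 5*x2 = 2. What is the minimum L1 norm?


Axis intercepts:
  x1 = 2/5, x2 = 0: L1 = 2/5
  x1 = 0, x2 = 2/5: L1 = 2/5
x* = (2/5, 0)
||x*||_1 = 2/5.

2/5


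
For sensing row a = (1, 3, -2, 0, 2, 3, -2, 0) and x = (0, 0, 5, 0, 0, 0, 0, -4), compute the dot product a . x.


Non-zero terms: ['-2*5', '0*-4']
Products: [-10, 0]
y = sum = -10.

-10


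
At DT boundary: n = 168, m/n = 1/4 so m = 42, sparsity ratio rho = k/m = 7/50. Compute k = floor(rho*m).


m = 1/4*168 = 42.
rho = 7/50.
rho*m = 7/50*42 = 5.88.
k = floor(5.88) = 5.

5


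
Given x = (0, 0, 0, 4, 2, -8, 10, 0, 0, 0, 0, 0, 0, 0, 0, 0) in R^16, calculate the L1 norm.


Non-zero entries: [(3, 4), (4, 2), (5, -8), (6, 10)]
Absolute values: [4, 2, 8, 10]
||x||_1 = sum = 24.

24


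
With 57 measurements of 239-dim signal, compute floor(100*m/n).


100*m/n = 100*57/239 ≈ 23.8494.
floor = 23.

23


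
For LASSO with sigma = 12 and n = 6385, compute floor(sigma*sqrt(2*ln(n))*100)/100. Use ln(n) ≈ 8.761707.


ln(6385) ≈ 8.761707.
2*ln(n) ≈ 17.523414.
sqrt(2*ln(n)) ≈ sqrt(17.523414) ≈ 4.186098.
lambda ≈ 12*4.186098 = 50.233176.
floor(lambda*100)/100 = 50.23.

50.23


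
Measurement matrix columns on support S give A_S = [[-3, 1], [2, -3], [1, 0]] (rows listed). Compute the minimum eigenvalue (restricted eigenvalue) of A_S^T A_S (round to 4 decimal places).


A_S^T A_S = [[14, -9], [-9, 10]].
trace = 24.
det = 59.
disc = trace^2 - 4*det = 576 - 4*59 = 340.
sqrt(340) ≈ 18.439089.
lam_min = (24 - sqrt(340))/2 ≈ (24 - 18.439089)/2 = 2.7804555 ≈ 2.7805.

2.7805


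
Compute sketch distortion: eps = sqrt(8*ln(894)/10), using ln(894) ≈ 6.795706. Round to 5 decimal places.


ln(894) ≈ 6.795706.
8*ln(N)/m ≈ 8*6.795706/10 ≈ 5.4365648.
eps = sqrt(5.4365648) ≈ 2.3316442 ≈ 2.33164.

2.33164


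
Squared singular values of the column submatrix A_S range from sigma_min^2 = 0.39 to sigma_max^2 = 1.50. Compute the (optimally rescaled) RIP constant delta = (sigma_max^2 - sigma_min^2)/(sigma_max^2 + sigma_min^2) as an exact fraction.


lambda_max - lambda_min = 1.50 - 0.39 = 1.11.
lambda_max + lambda_min = 1.50 + 0.39 = 1.89.
delta = 1.11/1.89 = 111/189 = 37/63.

37/63


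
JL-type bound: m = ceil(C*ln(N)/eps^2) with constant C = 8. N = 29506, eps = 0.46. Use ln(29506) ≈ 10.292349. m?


ln(29506) ≈ 10.292349.
eps^2 = 0.46^2 = 0.2116.
C*ln(N)/eps^2 ≈ 8*10.292349/0.2116 ≈ 389.1247.
m = ceil(389.1247) = 390.

390


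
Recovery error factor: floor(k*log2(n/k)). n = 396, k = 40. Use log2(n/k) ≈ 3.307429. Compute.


log2(n/k) = log2(396/40) ≈ 3.307429.
k*log2(n/k) ≈ 40*3.307429 = 132.29716.
floor(132.29716) = 132.

132


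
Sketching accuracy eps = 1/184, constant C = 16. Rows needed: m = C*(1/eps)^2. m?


1/eps = 184.
(1/eps)^2 = 33856.
m = 16*33856 = 541696.

541696


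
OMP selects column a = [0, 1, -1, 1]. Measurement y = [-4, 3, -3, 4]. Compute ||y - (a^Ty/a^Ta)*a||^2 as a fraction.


a^T a = 3.
a^T y = 10.
coeff = 10/3 = 10/3.
||r||^2 = 50/3.

50/3


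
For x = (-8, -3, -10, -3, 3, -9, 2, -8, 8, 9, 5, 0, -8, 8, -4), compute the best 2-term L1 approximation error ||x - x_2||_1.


Sorted |x_i| descending: [10, 9, 9, 8, 8, 8, 8, 8, 5, 4, 3, 3, 3, 2, 0]
Keep top 2: [10, 9]
Tail entries: [9, 8, 8, 8, 8, 8, 5, 4, 3, 3, 3, 2, 0]
L1 error = sum of tail = 69.

69


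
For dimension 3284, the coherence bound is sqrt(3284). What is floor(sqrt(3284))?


57^2 = 3249 <= 3284 < 3364 = 58^2, so 57 <= sqrt(3284) < 58.
floor(sqrt(3284)) = 57.

57


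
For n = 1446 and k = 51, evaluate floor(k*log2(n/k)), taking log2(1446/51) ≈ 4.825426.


log2(n/k) = log2(1446/51) ≈ 4.825426.
k*log2(n/k) ≈ 51*4.825426 = 246.096726.
floor(246.096726) = 246.

246


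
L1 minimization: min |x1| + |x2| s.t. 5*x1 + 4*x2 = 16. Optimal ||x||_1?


Axis intercepts:
  x1 = 16/5, x2 = 0: L1 = 16/5
  x1 = 0, x2 = 4: L1 = 4
x* = (16/5, 0)
||x*||_1 = 16/5.

16/5


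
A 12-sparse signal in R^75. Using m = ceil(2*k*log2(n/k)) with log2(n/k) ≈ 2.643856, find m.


log2(n/k) = log2(75/12) ≈ 2.643856.
2*k*log2(n/k) ≈ 2*12*2.643856 = 63.452544.
m = ceil(63.452544) = 64.

64


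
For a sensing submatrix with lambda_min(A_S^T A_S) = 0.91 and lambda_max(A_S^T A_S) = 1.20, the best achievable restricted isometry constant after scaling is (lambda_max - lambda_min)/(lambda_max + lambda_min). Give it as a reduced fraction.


lambda_max - lambda_min = 1.20 - 0.91 = 0.29.
lambda_max + lambda_min = 1.20 + 0.91 = 2.11.
delta = 0.29/2.11 = 29/211.

29/211


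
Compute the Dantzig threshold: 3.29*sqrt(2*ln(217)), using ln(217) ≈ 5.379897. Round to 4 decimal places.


ln(217) ≈ 5.379897.
2*ln(n) ≈ 10.759794.
sqrt(2*ln(n)) ≈ sqrt(10.759794) ≈ 3.280212.
threshold ≈ 3.29*3.280212 = 10.79189748 ≈ 10.7919.

10.7919


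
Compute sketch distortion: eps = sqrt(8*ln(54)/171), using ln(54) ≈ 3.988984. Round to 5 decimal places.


ln(54) ≈ 3.988984.
8*ln(N)/m ≈ 8*3.988984/171 ≈ 0.18661913.
eps = sqrt(0.18661913) ≈ 0.4319944 ≈ 0.43199.

0.43199


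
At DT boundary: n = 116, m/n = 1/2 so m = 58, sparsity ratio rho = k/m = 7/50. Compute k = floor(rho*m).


m = 1/2*116 = 58.
rho = 7/50.
rho*m = 7/50*58 = 8.12.
k = floor(8.12) = 8.

8


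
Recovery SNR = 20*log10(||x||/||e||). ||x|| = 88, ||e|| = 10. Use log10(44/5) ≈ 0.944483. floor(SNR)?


||x||/||e|| = 88/10 = 44/5.
log10(44/5) ≈ 0.944483.
20*log10(||x||/||e||) ≈ 20*0.944483 = 18.88966.
floor(18.88966) = 18.

18


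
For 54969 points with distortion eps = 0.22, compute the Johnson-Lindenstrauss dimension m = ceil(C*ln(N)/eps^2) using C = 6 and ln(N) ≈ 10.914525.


ln(54969) ≈ 10.914525.
eps^2 = 0.22^2 = 0.0484.
C*ln(N)/eps^2 ≈ 6*10.914525/0.0484 ≈ 1353.0403.
m = ceil(1353.0403) = 1354.

1354


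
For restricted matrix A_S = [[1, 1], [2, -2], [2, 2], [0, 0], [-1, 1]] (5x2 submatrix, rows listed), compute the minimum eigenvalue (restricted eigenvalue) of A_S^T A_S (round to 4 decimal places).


A_S^T A_S = [[10, 0], [0, 10]].
trace = 20.
det = 100.
disc = trace^2 - 4*det = 400 - 4*100 = 0.
sqrt(0) = 0.
lam_min = (20 - 0)/2 = 10 = 10.0000.

10.0000


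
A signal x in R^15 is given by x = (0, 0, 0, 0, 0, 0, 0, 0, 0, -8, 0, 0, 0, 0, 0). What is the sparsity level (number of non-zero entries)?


Non-zero positions: [9].
Sparsity = 1.

1


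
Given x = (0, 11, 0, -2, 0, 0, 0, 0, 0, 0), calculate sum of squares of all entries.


Non-zero entries: [(1, 11), (3, -2)]
Squares: [121, 4]
||x||_2^2 = sum = 125.

125


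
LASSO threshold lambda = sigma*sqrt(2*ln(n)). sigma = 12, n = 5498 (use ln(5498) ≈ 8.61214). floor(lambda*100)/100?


ln(5498) ≈ 8.61214.
2*ln(n) ≈ 17.22428.
sqrt(2*ln(n)) ≈ sqrt(17.22428) ≈ 4.150214.
lambda ≈ 12*4.150214 = 49.802568.
floor(lambda*100)/100 = 49.80.

49.80


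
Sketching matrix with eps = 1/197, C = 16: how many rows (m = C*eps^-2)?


1/eps = 197.
(1/eps)^2 = 38809.
m = 16*38809 = 620944.

620944


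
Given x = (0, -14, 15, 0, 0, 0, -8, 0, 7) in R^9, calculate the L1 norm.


Non-zero entries: [(1, -14), (2, 15), (6, -8), (8, 7)]
Absolute values: [14, 15, 8, 7]
||x||_1 = sum = 44.

44


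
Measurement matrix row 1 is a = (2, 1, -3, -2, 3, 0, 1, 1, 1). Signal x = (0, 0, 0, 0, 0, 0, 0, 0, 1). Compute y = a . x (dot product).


Non-zero terms: ['1*1']
Products: [1]
y = sum = 1.

1


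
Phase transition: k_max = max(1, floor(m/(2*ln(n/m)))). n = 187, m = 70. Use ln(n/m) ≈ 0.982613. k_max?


n/m = 187/70.
ln(n/m) ≈ 0.982613.
2*ln(n/m) ≈ 1.965226.
m/(2*ln(n/m)) ≈ 70/1.965226 ≈ 35.6193.
floor = 35.
k_max = max(1, 35) = 35.

35


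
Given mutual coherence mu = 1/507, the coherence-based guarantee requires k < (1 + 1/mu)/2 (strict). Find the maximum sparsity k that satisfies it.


1/mu = 507.
1 + 1/mu = 508.
(1 + 1/mu)/2 = 254 is an integer and the inequality is strict, so k_max = 254 - 1 = 253.

253


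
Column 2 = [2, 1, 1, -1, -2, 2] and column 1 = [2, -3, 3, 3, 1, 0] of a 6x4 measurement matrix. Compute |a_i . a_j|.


Inner product: 2*2 + 1*-3 + 1*3 + -1*3 + -2*1 + 2*0
Products: [4, -3, 3, -3, -2, 0]
Sum = -1.
|dot| = 1.

1


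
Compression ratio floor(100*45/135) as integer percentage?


100*m/n = 100*45/135 ≈ 33.3333.
floor = 33.

33


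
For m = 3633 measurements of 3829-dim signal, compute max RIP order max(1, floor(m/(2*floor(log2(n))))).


floor(log2(3829)) = 11.
2*11 = 22.
m/(2*floor(log2(n))) = 3633/22 ≈ 165.1364.
floor = 165.
k = max(1, 165) = 165.

165


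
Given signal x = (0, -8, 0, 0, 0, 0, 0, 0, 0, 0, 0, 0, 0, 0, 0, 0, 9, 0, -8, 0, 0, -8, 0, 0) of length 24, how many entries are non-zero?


Non-zero positions: [1, 16, 18, 21].
Sparsity = 4.

4


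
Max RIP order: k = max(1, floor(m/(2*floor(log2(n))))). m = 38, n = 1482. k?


floor(log2(1482)) = 10.
2*10 = 20.
m/(2*floor(log2(n))) = 38/20 ≈ 1.9.
floor = 1.
k = max(1, 1) = 1.

1


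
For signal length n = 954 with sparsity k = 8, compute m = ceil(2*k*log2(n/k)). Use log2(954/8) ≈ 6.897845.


log2(n/k) = log2(954/8) ≈ 6.897845.
2*k*log2(n/k) ≈ 2*8*6.897845 = 110.36552.
m = ceil(110.36552) = 111.

111


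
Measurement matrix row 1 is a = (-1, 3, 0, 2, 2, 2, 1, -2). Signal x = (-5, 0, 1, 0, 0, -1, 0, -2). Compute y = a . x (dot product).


Non-zero terms: ['-1*-5', '0*1', '2*-1', '-2*-2']
Products: [5, 0, -2, 4]
y = sum = 7.

7


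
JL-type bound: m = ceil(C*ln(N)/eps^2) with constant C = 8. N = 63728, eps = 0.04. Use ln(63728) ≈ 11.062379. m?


ln(63728) ≈ 11.062379.
eps^2 = 0.04^2 = 0.0016.
C*ln(N)/eps^2 ≈ 8*11.062379/0.0016 ≈ 55311.895.
m = ceil(55311.895) = 55312.

55312


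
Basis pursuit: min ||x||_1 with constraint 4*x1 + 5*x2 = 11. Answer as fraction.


Axis intercepts:
  x1 = 11/4, x2 = 0: L1 = 11/4
  x1 = 0, x2 = 11/5: L1 = 11/5
x* = (0, 11/5)
||x*||_1 = 11/5.

11/5


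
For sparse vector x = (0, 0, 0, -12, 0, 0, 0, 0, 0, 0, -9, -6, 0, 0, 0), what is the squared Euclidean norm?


Non-zero entries: [(3, -12), (10, -9), (11, -6)]
Squares: [144, 81, 36]
||x||_2^2 = sum = 261.

261


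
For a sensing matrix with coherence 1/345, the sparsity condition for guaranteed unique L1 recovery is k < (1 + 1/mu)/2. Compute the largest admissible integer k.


1/mu = 345.
1 + 1/mu = 346.
(1 + 1/mu)/2 = 173 is an integer and the inequality is strict, so k_max = 173 - 1 = 172.

172


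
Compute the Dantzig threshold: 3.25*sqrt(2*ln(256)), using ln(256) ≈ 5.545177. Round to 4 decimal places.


ln(256) ≈ 5.545177.
2*ln(n) ≈ 11.090354.
sqrt(2*ln(n)) ≈ sqrt(11.090354) ≈ 3.330218.
threshold ≈ 3.25*3.330218 = 10.8232085 ≈ 10.8232.

10.8232


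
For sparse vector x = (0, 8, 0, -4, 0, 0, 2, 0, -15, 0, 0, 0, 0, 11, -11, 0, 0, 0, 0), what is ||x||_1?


Non-zero entries: [(1, 8), (3, -4), (6, 2), (8, -15), (13, 11), (14, -11)]
Absolute values: [8, 4, 2, 15, 11, 11]
||x||_1 = sum = 51.

51


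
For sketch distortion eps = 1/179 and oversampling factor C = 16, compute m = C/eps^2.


1/eps = 179.
(1/eps)^2 = 32041.
m = 16*32041 = 512656.

512656


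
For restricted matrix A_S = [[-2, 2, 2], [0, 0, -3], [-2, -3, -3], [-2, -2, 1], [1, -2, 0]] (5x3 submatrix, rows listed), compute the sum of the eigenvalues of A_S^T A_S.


Sum of eigenvalues of A_S^T A_S = trace(A_S^T A_S) = sum of squared column norms of A_S.
A_S^T A_S diagonal: [13, 21, 23].
trace = 13 + 21 + 23 = 57.

57


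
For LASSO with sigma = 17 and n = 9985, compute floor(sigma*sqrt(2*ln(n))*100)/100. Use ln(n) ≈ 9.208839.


ln(9985) ≈ 9.208839.
2*ln(n) ≈ 18.417678.
sqrt(2*ln(n)) ≈ sqrt(18.417678) ≈ 4.291582.
lambda ≈ 17*4.291582 = 72.956894.
floor(lambda*100)/100 = 72.95.

72.95


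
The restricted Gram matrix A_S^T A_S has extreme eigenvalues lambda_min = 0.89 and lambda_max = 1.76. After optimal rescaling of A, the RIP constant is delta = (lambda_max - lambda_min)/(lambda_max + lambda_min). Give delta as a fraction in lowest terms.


lambda_max - lambda_min = 1.76 - 0.89 = 0.87.
lambda_max + lambda_min = 1.76 + 0.89 = 2.65.
delta = 0.87/2.65 = 87/265.

87/265


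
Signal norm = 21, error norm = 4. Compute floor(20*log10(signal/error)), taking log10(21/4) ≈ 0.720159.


||x||/||e|| = 21/4.
log10(21/4) ≈ 0.720159.
20*log10(||x||/||e||) ≈ 20*0.720159 = 14.40318.
floor(14.40318) = 14.

14


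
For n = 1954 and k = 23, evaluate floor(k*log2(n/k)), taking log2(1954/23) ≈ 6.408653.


log2(n/k) = log2(1954/23) ≈ 6.408653.
k*log2(n/k) ≈ 23*6.408653 = 147.399019.
floor(147.399019) = 147.

147


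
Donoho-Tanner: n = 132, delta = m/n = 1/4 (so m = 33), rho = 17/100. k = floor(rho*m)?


m = 1/4*132 = 33.
rho = 17/100.
rho*m = 17/100*33 = 5.61.
k = floor(5.61) = 5.

5


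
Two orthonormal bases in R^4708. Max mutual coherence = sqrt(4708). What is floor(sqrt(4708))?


68^2 = 4624 <= 4708 < 4761 = 69^2, so 68 <= sqrt(4708) < 69.
floor(sqrt(4708)) = 68.

68


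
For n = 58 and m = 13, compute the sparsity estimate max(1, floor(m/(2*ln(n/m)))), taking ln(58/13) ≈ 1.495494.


n/m = 58/13.
ln(n/m) ≈ 1.495494.
2*ln(n/m) ≈ 2.990988.
m/(2*ln(n/m)) ≈ 13/2.990988 ≈ 4.3464.
floor = 4.
k_max = max(1, 4) = 4.

4


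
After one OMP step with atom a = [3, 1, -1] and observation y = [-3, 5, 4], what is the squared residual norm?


a^T a = 11.
a^T y = -8.
coeff = -8/11 = -8/11.
||r||^2 = 486/11.

486/11


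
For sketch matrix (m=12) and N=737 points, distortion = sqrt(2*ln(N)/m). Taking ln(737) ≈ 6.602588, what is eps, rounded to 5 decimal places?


ln(737) ≈ 6.602588.
2*ln(N)/m ≈ 2*6.602588/12 ≈ 1.10043133.
eps = sqrt(1.10043133) ≈ 1.0490145 ≈ 1.04901.

1.04901


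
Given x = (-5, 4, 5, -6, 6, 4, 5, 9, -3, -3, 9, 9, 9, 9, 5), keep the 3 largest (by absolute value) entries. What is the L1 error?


Sorted |x_i| descending: [9, 9, 9, 9, 9, 6, 6, 5, 5, 5, 5, 4, 4, 3, 3]
Keep top 3: [9, 9, 9]
Tail entries: [9, 9, 6, 6, 5, 5, 5, 5, 4, 4, 3, 3]
L1 error = sum of tail = 64.

64


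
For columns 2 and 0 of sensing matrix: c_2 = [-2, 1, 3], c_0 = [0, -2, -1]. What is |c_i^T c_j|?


Inner product: -2*0 + 1*-2 + 3*-1
Products: [0, -2, -3]
Sum = -5.
|dot| = 5.

5


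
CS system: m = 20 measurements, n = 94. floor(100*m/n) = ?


100*m/n = 100*20/94 ≈ 21.2766.
floor = 21.

21


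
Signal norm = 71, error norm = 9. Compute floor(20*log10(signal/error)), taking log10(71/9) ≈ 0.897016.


||x||/||e|| = 71/9.
log10(71/9) ≈ 0.897016.
20*log10(||x||/||e||) ≈ 20*0.897016 = 17.94032.
floor(17.94032) = 17.

17


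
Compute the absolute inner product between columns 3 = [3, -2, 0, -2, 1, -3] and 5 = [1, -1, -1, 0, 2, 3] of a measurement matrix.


Inner product: 3*1 + -2*-1 + 0*-1 + -2*0 + 1*2 + -3*3
Products: [3, 2, 0, 0, 2, -9]
Sum = -2.
|dot| = 2.

2


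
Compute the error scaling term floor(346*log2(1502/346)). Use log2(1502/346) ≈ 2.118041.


log2(n/k) = log2(1502/346) ≈ 2.118041.
k*log2(n/k) ≈ 346*2.118041 = 732.842186.
floor(732.842186) = 732.

732


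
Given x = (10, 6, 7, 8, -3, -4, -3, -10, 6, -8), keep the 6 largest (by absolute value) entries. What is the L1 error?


Sorted |x_i| descending: [10, 10, 8, 8, 7, 6, 6, 4, 3, 3]
Keep top 6: [10, 10, 8, 8, 7, 6]
Tail entries: [6, 4, 3, 3]
L1 error = sum of tail = 16.

16


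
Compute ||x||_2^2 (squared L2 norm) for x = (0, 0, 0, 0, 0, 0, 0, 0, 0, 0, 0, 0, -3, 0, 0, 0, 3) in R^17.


Non-zero entries: [(12, -3), (16, 3)]
Squares: [9, 9]
||x||_2^2 = sum = 18.

18


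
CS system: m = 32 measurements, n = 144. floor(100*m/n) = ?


100*m/n = 100*32/144 ≈ 22.2222.
floor = 22.

22


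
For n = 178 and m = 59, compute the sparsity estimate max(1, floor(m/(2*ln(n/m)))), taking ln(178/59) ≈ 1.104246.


n/m = 178/59.
ln(n/m) ≈ 1.104246.
2*ln(n/m) ≈ 2.208492.
m/(2*ln(n/m)) ≈ 59/2.208492 ≈ 26.7151.
floor = 26.
k_max = max(1, 26) = 26.

26


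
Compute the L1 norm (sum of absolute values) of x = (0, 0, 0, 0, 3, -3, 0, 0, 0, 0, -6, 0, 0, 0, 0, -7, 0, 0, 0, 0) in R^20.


Non-zero entries: [(4, 3), (5, -3), (10, -6), (15, -7)]
Absolute values: [3, 3, 6, 7]
||x||_1 = sum = 19.

19


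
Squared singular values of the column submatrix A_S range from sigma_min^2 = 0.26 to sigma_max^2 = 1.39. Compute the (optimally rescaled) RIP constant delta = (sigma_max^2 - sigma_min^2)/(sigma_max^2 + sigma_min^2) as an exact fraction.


lambda_max - lambda_min = 1.39 - 0.26 = 1.13.
lambda_max + lambda_min = 1.39 + 0.26 = 1.65.
delta = 1.13/1.65 = 113/165.

113/165


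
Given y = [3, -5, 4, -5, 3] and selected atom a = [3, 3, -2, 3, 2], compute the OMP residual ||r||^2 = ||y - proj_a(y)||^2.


a^T a = 35.
a^T y = -23.
coeff = -23/35 = -23/35.
||r||^2 = 2411/35.

2411/35


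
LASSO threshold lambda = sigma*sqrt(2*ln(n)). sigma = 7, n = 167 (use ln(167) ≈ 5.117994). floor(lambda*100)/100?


ln(167) ≈ 5.117994.
2*ln(n) ≈ 10.235988.
sqrt(2*ln(n)) ≈ sqrt(10.235988) ≈ 3.199373.
lambda ≈ 7*3.199373 = 22.395611.
floor(lambda*100)/100 = 22.39.

22.39


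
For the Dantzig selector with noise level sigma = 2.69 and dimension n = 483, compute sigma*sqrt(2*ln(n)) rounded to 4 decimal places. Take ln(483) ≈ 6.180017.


ln(483) ≈ 6.180017.
2*ln(n) ≈ 12.360034.
sqrt(2*ln(n)) ≈ sqrt(12.360034) ≈ 3.515684.
threshold ≈ 2.69*3.515684 = 9.45718996 ≈ 9.4572.

9.4572


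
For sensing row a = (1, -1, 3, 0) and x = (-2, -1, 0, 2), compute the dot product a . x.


Non-zero terms: ['1*-2', '-1*-1', '0*2']
Products: [-2, 1, 0]
y = sum = -1.

-1


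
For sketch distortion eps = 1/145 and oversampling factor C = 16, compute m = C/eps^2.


1/eps = 145.
(1/eps)^2 = 21025.
m = 16*21025 = 336400.

336400


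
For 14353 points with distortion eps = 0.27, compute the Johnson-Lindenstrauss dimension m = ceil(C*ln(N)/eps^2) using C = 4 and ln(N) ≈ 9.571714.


ln(14353) ≈ 9.571714.
eps^2 = 0.27^2 = 0.0729.
C*ln(N)/eps^2 ≈ 4*9.571714/0.0729 ≈ 525.1969.
m = ceil(525.1969) = 526.

526


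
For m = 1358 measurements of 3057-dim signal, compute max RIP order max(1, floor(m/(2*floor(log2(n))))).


floor(log2(3057)) = 11.
2*11 = 22.
m/(2*floor(log2(n))) = 1358/22 ≈ 61.7273.
floor = 61.
k = max(1, 61) = 61.

61


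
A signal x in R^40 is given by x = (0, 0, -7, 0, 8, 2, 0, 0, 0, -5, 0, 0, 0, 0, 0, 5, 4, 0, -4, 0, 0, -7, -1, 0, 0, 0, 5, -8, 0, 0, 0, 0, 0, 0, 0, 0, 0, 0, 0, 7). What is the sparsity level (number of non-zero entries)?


Non-zero positions: [2, 4, 5, 9, 15, 16, 18, 21, 22, 26, 27, 39].
Sparsity = 12.

12


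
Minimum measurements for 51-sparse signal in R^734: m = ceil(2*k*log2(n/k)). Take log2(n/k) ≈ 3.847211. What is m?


log2(n/k) = log2(734/51) ≈ 3.847211.
2*k*log2(n/k) ≈ 2*51*3.847211 = 392.415522.
m = ceil(392.415522) = 393.

393


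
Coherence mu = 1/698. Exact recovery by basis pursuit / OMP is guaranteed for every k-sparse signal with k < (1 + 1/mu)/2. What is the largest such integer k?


1/mu = 698.
1 + 1/mu = 699.
(1 + 1/mu)/2 = 349.5 is not an integer, so k_max = floor(349.5) = 349.

349


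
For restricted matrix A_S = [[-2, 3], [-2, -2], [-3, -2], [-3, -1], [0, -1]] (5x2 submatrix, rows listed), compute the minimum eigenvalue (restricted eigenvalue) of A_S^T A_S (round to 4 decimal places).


A_S^T A_S = [[26, 7], [7, 19]].
trace = 45.
det = 445.
disc = trace^2 - 4*det = 2025 - 4*445 = 245.
sqrt(245) ≈ 15.652476.
lam_min = (45 - sqrt(245))/2 ≈ (45 - 15.652476)/2 = 14.673762 ≈ 14.6738.

14.6738


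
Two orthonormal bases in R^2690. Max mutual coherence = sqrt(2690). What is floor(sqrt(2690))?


51^2 = 2601 <= 2690 < 2704 = 52^2, so 51 <= sqrt(2690) < 52.
floor(sqrt(2690)) = 51.

51


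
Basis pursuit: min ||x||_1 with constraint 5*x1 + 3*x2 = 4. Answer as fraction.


Axis intercepts:
  x1 = 4/5, x2 = 0: L1 = 4/5
  x1 = 0, x2 = 4/3: L1 = 4/3
x* = (4/5, 0)
||x*||_1 = 4/5.

4/5


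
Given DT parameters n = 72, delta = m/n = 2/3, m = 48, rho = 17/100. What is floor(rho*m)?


m = 2/3*72 = 48.
rho = 17/100.
rho*m = 17/100*48 = 8.16.
k = floor(8.16) = 8.

8


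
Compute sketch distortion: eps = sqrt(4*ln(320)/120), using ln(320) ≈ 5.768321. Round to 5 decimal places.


ln(320) ≈ 5.768321.
4*ln(N)/m ≈ 4*5.768321/120 ≈ 0.19227737.
eps = sqrt(0.19227737) ≈ 0.4384944 ≈ 0.43849.

0.43849


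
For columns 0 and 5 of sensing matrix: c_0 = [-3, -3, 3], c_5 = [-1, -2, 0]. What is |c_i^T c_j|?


Inner product: -3*-1 + -3*-2 + 3*0
Products: [3, 6, 0]
Sum = 9.
|dot| = 9.

9


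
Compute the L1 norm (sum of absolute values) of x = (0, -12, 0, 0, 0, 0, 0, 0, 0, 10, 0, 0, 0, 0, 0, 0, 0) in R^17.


Non-zero entries: [(1, -12), (9, 10)]
Absolute values: [12, 10]
||x||_1 = sum = 22.

22


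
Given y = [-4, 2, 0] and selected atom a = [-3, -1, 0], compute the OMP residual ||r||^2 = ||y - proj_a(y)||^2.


a^T a = 10.
a^T y = 10.
coeff = 10/10 = 1.
||r||^2 = 10.

10


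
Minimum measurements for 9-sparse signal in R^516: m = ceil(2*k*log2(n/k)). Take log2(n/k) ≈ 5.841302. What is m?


log2(n/k) = log2(516/9) ≈ 5.841302.
2*k*log2(n/k) ≈ 2*9*5.841302 = 105.143436.
m = ceil(105.143436) = 106.

106


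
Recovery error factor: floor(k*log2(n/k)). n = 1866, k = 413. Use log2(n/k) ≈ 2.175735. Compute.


log2(n/k) = log2(1866/413) ≈ 2.175735.
k*log2(n/k) ≈ 413*2.175735 = 898.578555.
floor(898.578555) = 898.

898


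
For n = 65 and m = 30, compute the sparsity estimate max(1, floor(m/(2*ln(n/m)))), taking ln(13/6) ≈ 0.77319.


n/m = 65/30 = 13/6.
ln(n/m) ≈ 0.77319.
2*ln(n/m) ≈ 1.54638.
m/(2*ln(n/m)) ≈ 30/1.54638 ≈ 19.4001.
floor = 19.
k_max = max(1, 19) = 19.

19


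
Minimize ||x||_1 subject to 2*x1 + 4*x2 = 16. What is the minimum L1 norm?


Axis intercepts:
  x1 = 8, x2 = 0: L1 = 8
  x1 = 0, x2 = 4: L1 = 4
x* = (0, 4)
||x*||_1 = 4.

4


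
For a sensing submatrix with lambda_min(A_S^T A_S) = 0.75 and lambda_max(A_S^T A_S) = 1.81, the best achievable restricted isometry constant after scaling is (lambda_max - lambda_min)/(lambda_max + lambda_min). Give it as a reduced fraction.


lambda_max - lambda_min = 1.81 - 0.75 = 1.06.
lambda_max + lambda_min = 1.81 + 0.75 = 2.56.
delta = 1.06/2.56 = 106/256 = 53/128.

53/128


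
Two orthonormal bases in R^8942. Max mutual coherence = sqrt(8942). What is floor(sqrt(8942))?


94^2 = 8836 <= 8942 < 9025 = 95^2, so 94 <= sqrt(8942) < 95.
floor(sqrt(8942)) = 94.

94


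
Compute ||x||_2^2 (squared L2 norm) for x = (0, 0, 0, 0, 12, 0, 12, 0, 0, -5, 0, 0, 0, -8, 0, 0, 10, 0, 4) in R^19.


Non-zero entries: [(4, 12), (6, 12), (9, -5), (13, -8), (16, 10), (18, 4)]
Squares: [144, 144, 25, 64, 100, 16]
||x||_2^2 = sum = 493.

493


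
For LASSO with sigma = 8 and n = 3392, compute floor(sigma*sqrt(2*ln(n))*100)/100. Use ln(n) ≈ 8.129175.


ln(3392) ≈ 8.129175.
2*ln(n) ≈ 16.25835.
sqrt(2*ln(n)) ≈ sqrt(16.25835) ≈ 4.032164.
lambda ≈ 8*4.032164 = 32.257312.
floor(lambda*100)/100 = 32.25.

32.25


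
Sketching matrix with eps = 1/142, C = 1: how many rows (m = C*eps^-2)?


1/eps = 142.
(1/eps)^2 = 20164.
m = 1*20164 = 20164.

20164


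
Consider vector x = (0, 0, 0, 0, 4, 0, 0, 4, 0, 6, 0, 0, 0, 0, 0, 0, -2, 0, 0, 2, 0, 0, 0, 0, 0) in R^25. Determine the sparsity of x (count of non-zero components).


Non-zero positions: [4, 7, 9, 16, 19].
Sparsity = 5.

5


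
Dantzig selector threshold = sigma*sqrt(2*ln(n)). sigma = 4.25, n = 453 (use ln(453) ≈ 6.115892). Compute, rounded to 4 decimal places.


ln(453) ≈ 6.115892.
2*ln(n) ≈ 12.231784.
sqrt(2*ln(n)) ≈ sqrt(12.231784) ≈ 3.497397.
threshold ≈ 4.25*3.497397 = 14.86393725 ≈ 14.8639.

14.8639


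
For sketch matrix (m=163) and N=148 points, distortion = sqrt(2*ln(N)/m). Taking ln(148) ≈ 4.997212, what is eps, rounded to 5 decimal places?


ln(148) ≈ 4.997212.
2*ln(N)/m ≈ 2*4.997212/163 ≈ 0.06131548.
eps = sqrt(0.06131548) ≈ 0.2476196 ≈ 0.24762.

0.24762


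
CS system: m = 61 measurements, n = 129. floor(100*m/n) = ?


100*m/n = 100*61/129 ≈ 47.2868.
floor = 47.

47


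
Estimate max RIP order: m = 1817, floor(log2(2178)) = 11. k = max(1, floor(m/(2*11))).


floor(log2(2178)) = 11.
2*11 = 22.
m/(2*floor(log2(n))) = 1817/22 ≈ 82.5909.
floor = 82.
k = max(1, 82) = 82.

82


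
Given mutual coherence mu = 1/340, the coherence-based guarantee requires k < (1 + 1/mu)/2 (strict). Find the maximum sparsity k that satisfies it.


1/mu = 340.
1 + 1/mu = 341.
(1 + 1/mu)/2 = 170.5 is not an integer, so k_max = floor(170.5) = 170.

170


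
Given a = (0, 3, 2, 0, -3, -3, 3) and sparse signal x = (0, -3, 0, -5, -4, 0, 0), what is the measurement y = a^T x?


Non-zero terms: ['3*-3', '0*-5', '-3*-4']
Products: [-9, 0, 12]
y = sum = 3.

3


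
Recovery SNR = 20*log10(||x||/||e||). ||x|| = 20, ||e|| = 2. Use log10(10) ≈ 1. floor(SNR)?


||x||/||e|| = 20/2 = 10.
log10(10) ≈ 1.
20*log10(||x||/||e||) ≈ 20*1 = 20.
floor(20) = 20.

20


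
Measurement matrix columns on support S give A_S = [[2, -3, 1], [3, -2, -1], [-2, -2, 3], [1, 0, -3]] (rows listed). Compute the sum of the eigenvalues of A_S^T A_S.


Sum of eigenvalues of A_S^T A_S = trace(A_S^T A_S) = sum of squared column norms of A_S.
A_S^T A_S diagonal: [18, 17, 20].
trace = 18 + 17 + 20 = 55.

55


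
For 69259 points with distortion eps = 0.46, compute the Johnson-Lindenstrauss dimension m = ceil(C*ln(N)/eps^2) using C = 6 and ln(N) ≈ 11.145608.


ln(69259) ≈ 11.145608.
eps^2 = 0.46^2 = 0.2116.
C*ln(N)/eps^2 ≈ 6*11.145608/0.2116 ≈ 316.038.
m = ceil(316.038) = 317.

317


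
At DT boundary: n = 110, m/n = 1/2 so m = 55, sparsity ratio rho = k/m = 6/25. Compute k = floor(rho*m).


m = 1/2*110 = 55.
rho = 6/25.
rho*m = 6/25*55 = 13.2.
k = floor(13.2) = 13.

13
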